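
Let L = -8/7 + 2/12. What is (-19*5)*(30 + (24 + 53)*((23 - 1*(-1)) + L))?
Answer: -1027615/6 ≈ -1.7127e+5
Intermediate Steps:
L = -41/42 (L = -8*⅐ + 2*(1/12) = -8/7 + ⅙ = -41/42 ≈ -0.97619)
(-19*5)*(30 + (24 + 53)*((23 - 1*(-1)) + L)) = (-19*5)*(30 + (24 + 53)*((23 - 1*(-1)) - 41/42)) = -95*(30 + 77*((23 + 1) - 41/42)) = -95*(30 + 77*(24 - 41/42)) = -95*(30 + 77*(967/42)) = -95*(30 + 10637/6) = -95*10817/6 = -1027615/6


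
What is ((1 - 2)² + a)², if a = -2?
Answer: 1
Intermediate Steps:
((1 - 2)² + a)² = ((1 - 2)² - 2)² = ((-1)² - 2)² = (1 - 2)² = (-1)² = 1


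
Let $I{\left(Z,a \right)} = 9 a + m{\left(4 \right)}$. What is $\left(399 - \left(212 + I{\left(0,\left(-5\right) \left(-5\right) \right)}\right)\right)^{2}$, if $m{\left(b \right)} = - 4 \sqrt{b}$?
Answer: $900$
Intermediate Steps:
$I{\left(Z,a \right)} = -8 + 9 a$ ($I{\left(Z,a \right)} = 9 a - 4 \sqrt{4} = 9 a - 8 = -8 + 9 a$)
$\left(399 - \left(212 + I{\left(0,\left(-5\right) \left(-5\right) \right)}\right)\right)^{2} = \left(399 - \left(204 + 9 \left(-5\right) \left(-5\right)\right)\right)^{2} = \left(399 - \left(204 + 225\right)\right)^{2} = \left(399 - 429\right)^{2} = \left(-30\right)^{2} = 900$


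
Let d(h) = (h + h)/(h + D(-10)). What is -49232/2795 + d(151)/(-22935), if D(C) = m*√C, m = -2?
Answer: -396780323174/22525908405 - 604*I*√10/523858335 ≈ -17.614 - 3.6461e-6*I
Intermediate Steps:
D(C) = -2*√C
d(h) = 2*h/(h - 2*I*√10) (d(h) = (h + h)/(h - 2*I*√10) = (2*h)/(h - 2*I*√10) = 2*h/(h - 2*I*√10))
-49232/2795 + d(151)/(-22935) = -49232/2795 + (2*151/(151 - 2*I*√10))/(-22935) = -49232*1/2795 + (302/(151 - 2*I*√10))*(-1/22935) = -49232/2795 - 302/(22935*(151 - 2*I*√10))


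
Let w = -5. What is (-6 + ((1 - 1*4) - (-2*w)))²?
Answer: 361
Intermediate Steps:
(-6 + ((1 - 1*4) - (-2*w)))² = (-6 + ((1 - 1*4) - (-2*(-5))))² = (-6 + ((1 - 4) - 10))² = (-6 + (-3 - 1*10))² = (-6 + (-3 - 10))² = (-6 - 13)² = (-19)² = 361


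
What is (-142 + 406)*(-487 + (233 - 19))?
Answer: -72072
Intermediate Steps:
(-142 + 406)*(-487 + (233 - 19)) = 264*(-487 + 214) = 264*(-273) = -72072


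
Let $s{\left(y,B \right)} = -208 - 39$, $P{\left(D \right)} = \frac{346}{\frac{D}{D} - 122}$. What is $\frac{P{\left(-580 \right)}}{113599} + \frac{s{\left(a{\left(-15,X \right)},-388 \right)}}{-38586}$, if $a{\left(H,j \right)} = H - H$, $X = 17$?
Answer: $\frac{3381782557}{530383052694} \approx 0.0063761$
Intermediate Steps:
$a{\left(H,j \right)} = 0$
$P{\left(D \right)} = - \frac{346}{121}$ ($P{\left(D \right)} = \frac{346}{1 - 122} = \frac{346}{-121} = 346 \left(- \frac{1}{121}\right) = - \frac{346}{121}$)
$s{\left(y,B \right)} = -247$
$\frac{P{\left(-580 \right)}}{113599} + \frac{s{\left(a{\left(-15,X \right)},-388 \right)}}{-38586} = - \frac{346}{121 \cdot 113599} - \frac{247}{-38586} = \left(- \frac{346}{121}\right) \frac{1}{113599} - - \frac{247}{38586} = - \frac{346}{13745479} + \frac{247}{38586} = \frac{3381782557}{530383052694}$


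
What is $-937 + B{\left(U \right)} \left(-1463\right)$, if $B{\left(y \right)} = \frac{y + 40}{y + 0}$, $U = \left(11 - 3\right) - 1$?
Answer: $-10760$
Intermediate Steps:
$U = 7$ ($U = 8 - 1 = 7$)
$B{\left(y \right)} = \frac{40 + y}{y}$
$-937 + B{\left(U \right)} \left(-1463\right) = -937 + \frac{40 + 7}{7} \left(-1463\right) = -937 + \frac{1}{7} \cdot 47 \left(-1463\right) = -937 + \frac{47}{7} \left(-1463\right) = -937 - 9823 = -10760$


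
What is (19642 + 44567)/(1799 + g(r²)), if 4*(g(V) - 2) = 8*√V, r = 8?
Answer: 64209/1817 ≈ 35.338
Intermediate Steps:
g(V) = 2 + 2*√V (g(V) = 2 + (8*√V)/4 = 2 + 2*√V)
(19642 + 44567)/(1799 + g(r²)) = (19642 + 44567)/(1799 + (2 + 2*√(8²))) = 64209/(1799 + (2 + 2*√64)) = 64209/(1799 + (2 + 2*8)) = 64209/(1799 + (2 + 16)) = 64209/(1799 + 18) = 64209/1817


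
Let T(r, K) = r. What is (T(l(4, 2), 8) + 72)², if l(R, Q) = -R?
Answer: 4624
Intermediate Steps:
(T(l(4, 2), 8) + 72)² = (-1*4 + 72)² = (-4 + 72)² = 68² = 4624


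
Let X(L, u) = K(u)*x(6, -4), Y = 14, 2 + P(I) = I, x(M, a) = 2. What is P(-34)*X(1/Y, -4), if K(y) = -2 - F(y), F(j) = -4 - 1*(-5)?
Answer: 216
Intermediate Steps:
F(j) = 1 (F(j) = -4 + 5 = 1)
P(I) = -2 + I
K(y) = -3 (K(y) = -2 - 1*1 = -2 - 1 = -3)
X(L, u) = -6 (X(L, u) = -3*2 = -6)
P(-34)*X(1/Y, -4) = (-2 - 34)*(-6) = -36*(-6) = 216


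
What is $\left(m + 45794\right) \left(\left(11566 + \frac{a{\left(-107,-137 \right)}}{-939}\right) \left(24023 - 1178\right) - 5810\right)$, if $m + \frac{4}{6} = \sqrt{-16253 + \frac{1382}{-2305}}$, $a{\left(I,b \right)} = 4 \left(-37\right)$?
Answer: $\frac{11361575756840000}{939} + \frac{16540363600 i \sqrt{86355780835}}{144293} \approx 1.21 \cdot 10^{13} + 3.3686 \cdot 10^{10} i$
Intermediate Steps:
$a{\left(I,b \right)} = -148$
$m = - \frac{2}{3} + \frac{i \sqrt{86355780835}}{2305}$ ($m = - \frac{2}{3} + \sqrt{-16253 + \frac{1382}{-2305}} = - \frac{2}{3} + \sqrt{-16253 + 1382 \left(- \frac{1}{2305}\right)} = - \frac{2}{3} + \sqrt{-16253 - \frac{1382}{2305}} = - \frac{2}{3} + \sqrt{- \frac{37464547}{2305}} = - \frac{2}{3} + \frac{i \sqrt{86355780835}}{2305} \approx -0.66667 + 127.49 i$)
$\left(m + 45794\right) \left(\left(11566 + \frac{a{\left(-107,-137 \right)}}{-939}\right) \left(24023 - 1178\right) - 5810\right) = \left(\left(- \frac{2}{3} + \frac{i \sqrt{86355780835}}{2305}\right) + 45794\right) \left(\left(11566 - \frac{148}{-939}\right) \left(24023 - 1178\right) - 5810\right) = \left(\frac{137380}{3} + \frac{i \sqrt{86355780835}}{2305}\right) \left(\left(11566 - - \frac{148}{939}\right) 22845 - 5810\right) = \left(\frac{137380}{3} + \frac{i \sqrt{86355780835}}{2305}\right) \left(\left(11566 + \frac{148}{939}\right) 22845 - 5810\right) = \left(\frac{137380}{3} + \frac{i \sqrt{86355780835}}{2305}\right) \left(\frac{10860622}{939} \cdot 22845 - 5810\right) = \left(\frac{137380}{3} + \frac{i \sqrt{86355780835}}{2305}\right) \left(\frac{82703636530}{313} - 5810\right) = \left(\frac{137380}{3} + \frac{i \sqrt{86355780835}}{2305}\right) \frac{82701818000}{313} = \frac{11361575756840000}{939} + \frac{16540363600 i \sqrt{86355780835}}{144293}$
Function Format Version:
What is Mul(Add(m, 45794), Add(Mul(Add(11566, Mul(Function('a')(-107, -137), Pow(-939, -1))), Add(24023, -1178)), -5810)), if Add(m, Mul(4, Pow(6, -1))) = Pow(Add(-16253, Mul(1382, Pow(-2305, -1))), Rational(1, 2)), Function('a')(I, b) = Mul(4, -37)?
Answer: Add(Rational(11361575756840000, 939), Mul(Rational(16540363600, 144293), I, Pow(86355780835, Rational(1, 2)))) ≈ Add(1.2100e+13, Mul(3.3686e+10, I))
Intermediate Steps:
Function('a')(I, b) = -148
m = Add(Rational(-2, 3), Mul(Rational(1, 2305), I, Pow(86355780835, Rational(1, 2)))) (m = Add(Rational(-2, 3), Pow(Add(-16253, Mul(1382, Pow(-2305, -1))), Rational(1, 2))) = Add(Rational(-2, 3), Pow(Add(-16253, Mul(1382, Rational(-1, 2305))), Rational(1, 2))) = Add(Rational(-2, 3), Pow(Add(-16253, Rational(-1382, 2305)), Rational(1, 2))) = Add(Rational(-2, 3), Pow(Rational(-37464547, 2305), Rational(1, 2))) = Add(Rational(-2, 3), Mul(Rational(1, 2305), I, Pow(86355780835, Rational(1, 2)))) ≈ Add(-0.66667, Mul(127.49, I)))
Mul(Add(m, 45794), Add(Mul(Add(11566, Mul(Function('a')(-107, -137), Pow(-939, -1))), Add(24023, -1178)), -5810)) = Mul(Add(Add(Rational(-2, 3), Mul(Rational(1, 2305), I, Pow(86355780835, Rational(1, 2)))), 45794), Add(Mul(Add(11566, Mul(-148, Pow(-939, -1))), Add(24023, -1178)), -5810)) = Mul(Add(Rational(137380, 3), Mul(Rational(1, 2305), I, Pow(86355780835, Rational(1, 2)))), Add(Mul(Add(11566, Mul(-148, Rational(-1, 939))), 22845), -5810)) = Mul(Add(Rational(137380, 3), Mul(Rational(1, 2305), I, Pow(86355780835, Rational(1, 2)))), Add(Mul(Add(11566, Rational(148, 939)), 22845), -5810)) = Mul(Add(Rational(137380, 3), Mul(Rational(1, 2305), I, Pow(86355780835, Rational(1, 2)))), Add(Mul(Rational(10860622, 939), 22845), -5810)) = Mul(Add(Rational(137380, 3), Mul(Rational(1, 2305), I, Pow(86355780835, Rational(1, 2)))), Add(Rational(82703636530, 313), -5810)) = Mul(Add(Rational(137380, 3), Mul(Rational(1, 2305), I, Pow(86355780835, Rational(1, 2)))), Rational(82701818000, 313)) = Add(Rational(11361575756840000, 939), Mul(Rational(16540363600, 144293), I, Pow(86355780835, Rational(1, 2))))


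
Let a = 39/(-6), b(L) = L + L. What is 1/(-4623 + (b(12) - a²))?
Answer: -4/18565 ≈ -0.00021546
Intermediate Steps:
b(L) = 2*L
a = -13/2 (a = 39*(-⅙) = -13/2 ≈ -6.5000)
1/(-4623 + (b(12) - a²)) = 1/(-4623 + (2*12 - (-13/2)²)) = 1/(-4623 + (24 - 1*169/4)) = 1/(-4623 + (24 - 169/4)) = 1/(-4623 - 73/4) = 1/(-18565/4) = -4/18565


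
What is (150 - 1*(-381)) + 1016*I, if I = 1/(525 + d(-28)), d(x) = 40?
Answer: 301031/565 ≈ 532.80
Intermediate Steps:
I = 1/565 (I = 1/(525 + 40) = 1/565 ≈ 0.0017699)
(150 - 1*(-381)) + 1016*I = (150 - 1*(-381)) + 1016*(1/565) = (150 + 381) + 1016/565 = 531 + 1016/565 = 301031/565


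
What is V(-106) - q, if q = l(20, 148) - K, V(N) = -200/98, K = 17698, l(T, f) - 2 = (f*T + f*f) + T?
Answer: -352312/49 ≈ -7190.0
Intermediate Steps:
l(T, f) = 2 + T + f² + T*f (l(T, f) = 2 + ((f*T + f*f) + T) = 2 + ((T*f + f²) + T) = 2 + ((f² + T*f) + T) = 2 + (T + f² + T*f) = 2 + T + f² + T*f)
V(N) = -100/49 (V(N) = -200*1/98 = -100/49)
q = 7188 (q = (2 + 20 + 148² + 20*148) - 1*17698 = (2 + 20 + 21904 + 2960) - 17698 = 24886 - 17698 = 7188)
V(-106) - q = -100/49 - 1*7188 = -100/49 - 7188 = -352312/49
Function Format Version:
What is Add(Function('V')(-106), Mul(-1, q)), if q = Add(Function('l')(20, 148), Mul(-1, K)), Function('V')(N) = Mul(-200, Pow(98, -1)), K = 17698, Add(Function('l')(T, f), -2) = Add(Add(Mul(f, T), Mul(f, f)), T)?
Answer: Rational(-352312, 49) ≈ -7190.0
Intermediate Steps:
Function('l')(T, f) = Add(2, T, Pow(f, 2), Mul(T, f)) (Function('l')(T, f) = Add(2, Add(Add(Mul(f, T), Mul(f, f)), T)) = Add(2, Add(Add(Mul(T, f), Pow(f, 2)), T)) = Add(2, Add(Add(Pow(f, 2), Mul(T, f)), T)) = Add(2, Add(T, Pow(f, 2), Mul(T, f))) = Add(2, T, Pow(f, 2), Mul(T, f)))
Function('V')(N) = Rational(-100, 49) (Function('V')(N) = Mul(-200, Rational(1, 98)) = Rational(-100, 49))
q = 7188 (q = Add(Add(2, 20, Pow(148, 2), Mul(20, 148)), Mul(-1, 17698)) = Add(Add(2, 20, 21904, 2960), -17698) = Add(24886, -17698) = 7188)
Add(Function('V')(-106), Mul(-1, q)) = Add(Rational(-100, 49), Mul(-1, 7188)) = Add(Rational(-100, 49), -7188) = Rational(-352312, 49)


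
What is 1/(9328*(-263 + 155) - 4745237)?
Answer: -1/5752661 ≈ -1.7383e-7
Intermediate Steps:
1/(9328*(-263 + 155) - 4745237) = 1/(9328*(-108) - 4745237) = 1/(-1007424 - 4745237) = 1/(-5752661) = -1/5752661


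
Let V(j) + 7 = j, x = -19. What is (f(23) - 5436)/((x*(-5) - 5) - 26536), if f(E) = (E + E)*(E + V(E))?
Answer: 1821/13223 ≈ 0.13771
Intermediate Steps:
V(j) = -7 + j
f(E) = 2*E*(-7 + 2*E) (f(E) = (E + E)*(E + (-7 + E)) = (2*E)*(-7 + 2*E) = 2*E*(-7 + 2*E))
(f(23) - 5436)/((x*(-5) - 5) - 26536) = (2*23*(-7 + 2*23) - 5436)/((-19*(-5) - 5) - 26536) = (2*23*(-7 + 46) - 5436)/((95 - 5) - 26536) = (2*23*39 - 5436)/(90 - 26536) = (1794 - 5436)/(-26446) = -3642*(-1/26446) = 1821/13223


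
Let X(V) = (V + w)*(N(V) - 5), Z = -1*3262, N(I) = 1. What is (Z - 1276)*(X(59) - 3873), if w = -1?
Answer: 18628490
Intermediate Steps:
Z = -3262
X(V) = 4 - 4*V (X(V) = (V - 1)*(1 - 5) = (-1 + V)*(-4) = 4 - 4*V)
(Z - 1276)*(X(59) - 3873) = (-3262 - 1276)*((4 - 4*59) - 3873) = -4538*((4 - 236) - 3873) = -4538*(-232 - 3873) = -4538*(-4105) = 18628490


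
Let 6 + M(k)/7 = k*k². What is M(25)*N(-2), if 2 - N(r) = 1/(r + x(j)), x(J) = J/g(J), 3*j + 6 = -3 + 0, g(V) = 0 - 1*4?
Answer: 1530662/5 ≈ 3.0613e+5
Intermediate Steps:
g(V) = -4 (g(V) = 0 - 4 = -4)
j = -3 (j = -2 + (-3 + 0)/3 = -2 + (⅓)*(-3) = -2 - 1 = -3)
x(J) = -J/4 (x(J) = J/(-4) = J*(-¼) = -J/4)
N(r) = 2 - 1/(¾ + r) (N(r) = 2 - 1/(r - ¼*(-3)) = 2 - 1/(r + ¾) = 2 - 1/(¾ + r))
M(k) = -42 + 7*k³ (M(k) = -42 + 7*(k*k²) = -42 + 7*k³)
M(25)*N(-2) = (-42 + 7*25³)*(2*(1 + 4*(-2))/(3 + 4*(-2))) = (-42 + 7*15625)*(2*(1 - 8)/(3 - 8)) = (-42 + 109375)*(2*(-7)/(-5)) = 109333*(2*(-⅕)*(-7)) = 109333*(14/5) = 1530662/5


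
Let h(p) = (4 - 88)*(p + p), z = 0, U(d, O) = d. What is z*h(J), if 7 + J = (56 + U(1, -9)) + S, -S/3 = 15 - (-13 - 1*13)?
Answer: 0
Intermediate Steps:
S = -123 (S = -3*(15 - (-13 - 1*13)) = -3*(15 - (-13 - 13)) = -3*(15 - 1*(-26)) = -3*(15 + 26) = -3*41 = -123)
J = -73 (J = -7 + ((56 + 1) - 123) = -7 + (57 - 123) = -7 - 66 = -73)
h(p) = -168*p
z*h(J) = 0*(-168*(-73)) = 0*12264 = 0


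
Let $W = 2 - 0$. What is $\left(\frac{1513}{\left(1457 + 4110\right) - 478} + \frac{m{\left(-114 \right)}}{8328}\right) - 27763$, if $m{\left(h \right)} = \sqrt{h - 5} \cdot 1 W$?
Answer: $- \frac{141284394}{5089} + \frac{i \sqrt{119}}{4164} \approx -27763.0 + 0.0026198 i$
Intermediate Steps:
$W = 2$ ($W = 2 + 0 = 2$)
$m{\left(h \right)} = 2 \sqrt{-5 + h}$ ($m{\left(h \right)} = \sqrt{h - 5} \cdot 1 \cdot 2 = \sqrt{-5 + h} 1 \cdot 2 = \sqrt{-5 + h} 2 = 2 \sqrt{-5 + h}$)
$\left(\frac{1513}{\left(1457 + 4110\right) - 478} + \frac{m{\left(-114 \right)}}{8328}\right) - 27763 = \left(\frac{1513}{\left(1457 + 4110\right) - 478} + \frac{2 \sqrt{-5 - 114}}{8328}\right) - 27763 = \left(\frac{1513}{5567 - 478} + 2 \sqrt{-119} \cdot \frac{1}{8328}\right) - 27763 = \left(\frac{1513}{5089} + 2 i \sqrt{119} \cdot \frac{1}{8328}\right) - 27763 = \left(1513 \cdot \frac{1}{5089} + 2 i \sqrt{119} \cdot \frac{1}{8328}\right) - 27763 = \left(\frac{1513}{5089} + \frac{i \sqrt{119}}{4164}\right) - 27763 = - \frac{141284394}{5089} + \frac{i \sqrt{119}}{4164}$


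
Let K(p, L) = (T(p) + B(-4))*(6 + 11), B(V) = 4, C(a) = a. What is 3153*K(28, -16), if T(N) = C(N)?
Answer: 1715232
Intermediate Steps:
T(N) = N
K(p, L) = 68 + 17*p (K(p, L) = (p + 4)*(6 + 11) = (4 + p)*17 = 68 + 17*p)
3153*K(28, -16) = 3153*(68 + 17*28) = 3153*(68 + 476) = 3153*544 = 1715232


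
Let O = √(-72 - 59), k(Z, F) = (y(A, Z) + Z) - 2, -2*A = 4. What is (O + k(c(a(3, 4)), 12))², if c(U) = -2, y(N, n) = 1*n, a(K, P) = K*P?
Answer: (6 - I*√131)² ≈ -95.0 - 137.35*I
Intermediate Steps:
A = -2 (A = -½*4 = -2)
y(N, n) = n
k(Z, F) = -2 + 2*Z (k(Z, F) = (Z + Z) - 2 = 2*Z - 2 = -2 + 2*Z)
O = I*√131 (O = √(-131) = I*√131 ≈ 11.446*I)
(O + k(c(a(3, 4)), 12))² = (I*√131 + (-2 + 2*(-2)))² = (I*√131 + (-2 - 4))² = (I*√131 - 6)² = (-6 + I*√131)²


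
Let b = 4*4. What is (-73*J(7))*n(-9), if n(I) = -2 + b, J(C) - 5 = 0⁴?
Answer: -5110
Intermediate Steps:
b = 16
J(C) = 5 (J(C) = 5 + 0⁴ = 5 + 0 = 5)
n(I) = 14 (n(I) = -2 + 16 = 14)
(-73*J(7))*n(-9) = -73*5*14 = -365*14 = -5110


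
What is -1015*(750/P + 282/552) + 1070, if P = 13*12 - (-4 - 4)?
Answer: -15428615/3772 ≈ -4090.3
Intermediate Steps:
P = 164 (P = 156 - 1*(-8) = 156 + 8 = 164)
-1015*(750/P + 282/552) + 1070 = -1015*(750/164 + 282/552) + 1070 = -1015*(750*(1/164) + 282*(1/552)) + 1070 = -1015*(375/82 + 47/92) + 1070 = -1015*19177/3772 + 1070 = -19464655/3772 + 1070 = -15428615/3772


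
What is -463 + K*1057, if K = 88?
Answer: 92553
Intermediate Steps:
-463 + K*1057 = -463 + 88*1057 = -463 + 93016 = 92553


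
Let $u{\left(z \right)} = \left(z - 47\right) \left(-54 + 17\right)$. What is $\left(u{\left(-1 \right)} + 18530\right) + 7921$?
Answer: $28227$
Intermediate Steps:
$u{\left(z \right)} = 1739 - 37 z$ ($u{\left(z \right)} = \left(-47 + z\right) \left(-37\right) = 1739 - 37 z$)
$\left(u{\left(-1 \right)} + 18530\right) + 7921 = \left(\left(1739 - -37\right) + 18530\right) + 7921 = \left(\left(1739 + 37\right) + 18530\right) + 7921 = \left(1776 + 18530\right) + 7921 = 20306 + 7921 = 28227$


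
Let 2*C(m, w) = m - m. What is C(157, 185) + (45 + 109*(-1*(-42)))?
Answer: 4623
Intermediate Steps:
C(m, w) = 0 (C(m, w) = (m - m)/2 = (1/2)*0 = 0)
C(157, 185) + (45 + 109*(-1*(-42))) = 0 + (45 + 109*(-1*(-42))) = 0 + (45 + 109*42) = 0 + (45 + 4578) = 0 + 4623 = 4623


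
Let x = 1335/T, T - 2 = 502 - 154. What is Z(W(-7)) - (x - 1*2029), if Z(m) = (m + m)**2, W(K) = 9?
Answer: 164443/70 ≈ 2349.2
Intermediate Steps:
T = 350 (T = 2 + (502 - 154) = 2 + 348 = 350)
x = 267/70 (x = 1335/350 = 1335*(1/350) = 267/70 ≈ 3.8143)
Z(m) = 4*m**2 (Z(m) = (2*m)**2 = 4*m**2)
Z(W(-7)) - (x - 1*2029) = 4*9**2 - (267/70 - 1*2029) = 4*81 - (267/70 - 2029) = 324 - 1*(-141763/70) = 324 + 141763/70 = 164443/70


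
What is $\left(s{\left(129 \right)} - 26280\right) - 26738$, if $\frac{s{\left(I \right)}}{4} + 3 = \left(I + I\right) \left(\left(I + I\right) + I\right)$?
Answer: $346354$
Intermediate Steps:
$s{\left(I \right)} = -12 + 24 I^{2}$ ($s{\left(I \right)} = -12 + 4 \left(I + I\right) \left(\left(I + I\right) + I\right) = -12 + 4 \cdot 2 I \left(2 I + I\right) = -12 + 4 \cdot 2 I 3 I = -12 + 4 \cdot 6 I^{2} = -12 + 24 I^{2}$)
$\left(s{\left(129 \right)} - 26280\right) - 26738 = \left(\left(-12 + 24 \cdot 129^{2}\right) - 26280\right) - 26738 = \left(\left(-12 + 24 \cdot 16641\right) - 26280\right) - 26738 = \left(\left(-12 + 399384\right) - 26280\right) - 26738 = \left(399372 - 26280\right) - 26738 = 373092 - 26738 = 346354$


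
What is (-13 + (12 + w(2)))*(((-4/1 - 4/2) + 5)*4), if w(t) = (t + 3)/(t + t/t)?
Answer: -8/3 ≈ -2.6667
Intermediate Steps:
w(t) = (3 + t)/(1 + t) (w(t) = (3 + t)/(t + 1) = (3 + t)/(1 + t))
(-13 + (12 + w(2)))*(((-4/1 - 4/2) + 5)*4) = (-13 + (12 + (3 + 2)/(1 + 2)))*(((-4/1 - 4/2) + 5)*4) = (-13 + (12 + 5/3))*(((-4*1 - 4*½) + 5)*4) = (-13 + (12 + (⅓)*5))*(((-4 - 2) + 5)*4) = (-13 + (12 + 5/3))*((-6 + 5)*4) = (-13 + 41/3)*(-1*4) = (⅔)*(-4) = -8/3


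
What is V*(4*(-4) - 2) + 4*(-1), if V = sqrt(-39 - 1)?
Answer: -4 - 36*I*sqrt(10) ≈ -4.0 - 113.84*I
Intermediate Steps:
V = 2*I*sqrt(10) (V = sqrt(-40) = 2*I*sqrt(10) ≈ 6.3246*I)
V*(4*(-4) - 2) + 4*(-1) = (2*I*sqrt(10))*(4*(-4) - 2) + 4*(-1) = (2*I*sqrt(10))*(-16 - 2) - 4 = (2*I*sqrt(10))*(-18) - 4 = -36*I*sqrt(10) - 4 = -4 - 36*I*sqrt(10)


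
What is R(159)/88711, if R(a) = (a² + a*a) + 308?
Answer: 50870/88711 ≈ 0.57343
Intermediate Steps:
R(a) = 308 + 2*a² (R(a) = (a² + a²) + 308 = 2*a² + 308 = 308 + 2*a²)
R(159)/88711 = (308 + 2*159²)/88711 = (308 + 2*25281)*(1/88711) = (308 + 50562)*(1/88711) = 50870*(1/88711) = 50870/88711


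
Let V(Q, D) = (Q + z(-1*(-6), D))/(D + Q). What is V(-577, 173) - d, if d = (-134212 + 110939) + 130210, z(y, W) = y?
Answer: -43201977/404 ≈ -1.0694e+5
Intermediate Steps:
V(Q, D) = (6 + Q)/(D + Q) (V(Q, D) = (Q - 1*(-6))/(D + Q) = (Q + 6)/(D + Q) = (6 + Q)/(D + Q))
d = 106937 (d = -23273 + 130210 = 106937)
V(-577, 173) - d = (6 - 577)/(173 - 577) - 1*106937 = -571/(-404) - 106937 = -1/404*(-571) - 106937 = 571/404 - 106937 = -43201977/404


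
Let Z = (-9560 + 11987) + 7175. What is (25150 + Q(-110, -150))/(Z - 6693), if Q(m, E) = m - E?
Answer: 25190/2909 ≈ 8.6593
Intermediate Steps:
Z = 9602 (Z = 2427 + 7175 = 9602)
(25150 + Q(-110, -150))/(Z - 6693) = (25150 + (-110 - 1*(-150)))/(9602 - 6693) = (25150 + (-110 + 150))/2909 = (25150 + 40)*(1/2909) = 25190*(1/2909) = 25190/2909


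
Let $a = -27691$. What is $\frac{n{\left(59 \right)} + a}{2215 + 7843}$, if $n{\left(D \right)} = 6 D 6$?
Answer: $- \frac{25567}{10058} \approx -2.542$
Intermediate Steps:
$n{\left(D \right)} = 36 D$
$\frac{n{\left(59 \right)} + a}{2215 + 7843} = \frac{36 \cdot 59 - 27691}{2215 + 7843} = \frac{2124 - 27691}{10058} = \left(-25567\right) \frac{1}{10058} = - \frac{25567}{10058}$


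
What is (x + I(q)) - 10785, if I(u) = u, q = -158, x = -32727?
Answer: -43670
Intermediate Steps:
(x + I(q)) - 10785 = (-32727 - 158) - 10785 = -32885 - 10785 = -43670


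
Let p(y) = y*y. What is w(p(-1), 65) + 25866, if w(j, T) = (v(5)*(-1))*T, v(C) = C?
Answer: 25541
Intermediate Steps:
p(y) = y²
w(j, T) = -5*T (w(j, T) = (5*(-1))*T = -5*T)
w(p(-1), 65) + 25866 = -5*65 + 25866 = -325 + 25866 = 25541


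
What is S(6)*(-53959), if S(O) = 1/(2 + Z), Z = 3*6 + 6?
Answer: -53959/26 ≈ -2075.3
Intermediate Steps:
Z = 24 (Z = 18 + 6 = 24)
S(O) = 1/26 (S(O) = 1/(2 + 24) = 1/26)
S(6)*(-53959) = (1/26)*(-53959) = -53959/26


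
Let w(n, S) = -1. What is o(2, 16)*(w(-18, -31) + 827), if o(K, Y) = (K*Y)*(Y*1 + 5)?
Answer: 555072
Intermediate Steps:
o(K, Y) = K*Y*(5 + Y) (o(K, Y) = (K*Y)*(Y + 5) = (K*Y)*(5 + Y) = K*Y*(5 + Y))
o(2, 16)*(w(-18, -31) + 827) = (2*16*(5 + 16))*(-1 + 827) = (2*16*21)*826 = 672*826 = 555072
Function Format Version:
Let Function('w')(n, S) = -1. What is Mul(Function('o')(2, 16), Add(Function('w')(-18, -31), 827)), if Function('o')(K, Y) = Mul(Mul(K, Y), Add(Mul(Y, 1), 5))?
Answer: 555072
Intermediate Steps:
Function('o')(K, Y) = Mul(K, Y, Add(5, Y)) (Function('o')(K, Y) = Mul(Mul(K, Y), Add(Y, 5)) = Mul(Mul(K, Y), Add(5, Y)) = Mul(K, Y, Add(5, Y)))
Mul(Function('o')(2, 16), Add(Function('w')(-18, -31), 827)) = Mul(Mul(2, 16, Add(5, 16)), Add(-1, 827)) = Mul(Mul(2, 16, 21), 826) = Mul(672, 826) = 555072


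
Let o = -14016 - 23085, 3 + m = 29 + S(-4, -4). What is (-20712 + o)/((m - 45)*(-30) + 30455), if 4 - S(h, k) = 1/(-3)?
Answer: -57813/30895 ≈ -1.8713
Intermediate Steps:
S(h, k) = 13/3 (S(h, k) = 4 - 1/(-3) = 4 - 1*(-⅓) = 4 + ⅓ = 13/3)
m = 91/3 (m = -3 + (29 + 13/3) = -3 + 100/3 = 91/3 ≈ 30.333)
o = -37101
(-20712 + o)/((m - 45)*(-30) + 30455) = (-20712 - 37101)/((91/3 - 45)*(-30) + 30455) = -57813/(-44/3*(-30) + 30455) = -57813/(440 + 30455) = -57813/30895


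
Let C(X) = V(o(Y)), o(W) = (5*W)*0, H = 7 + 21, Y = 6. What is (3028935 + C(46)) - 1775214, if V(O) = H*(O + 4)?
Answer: 1253833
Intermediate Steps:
H = 28
o(W) = 0
V(O) = 112 + 28*O (V(O) = 28*(O + 4) = 28*(4 + O) = 112 + 28*O)
C(X) = 112 (C(X) = 112 + 28*0 = 112 + 0 = 112)
(3028935 + C(46)) - 1775214 = (3028935 + 112) - 1775214 = 3029047 - 1775214 = 1253833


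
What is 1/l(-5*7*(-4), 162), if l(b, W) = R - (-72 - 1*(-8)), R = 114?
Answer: 1/178 ≈ 0.0056180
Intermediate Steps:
l(b, W) = 178 (l(b, W) = 114 - (-72 - 1*(-8)) = 114 - (-72 + 8) = 114 - 1*(-64) = 114 + 64 = 178)
1/l(-5*7*(-4), 162) = 1/178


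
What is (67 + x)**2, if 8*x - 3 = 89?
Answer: 24649/4 ≈ 6162.3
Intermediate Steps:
x = 23/2 (x = 3/8 + (1/8)*89 = 3/8 + 89/8 = 23/2 ≈ 11.500)
(67 + x)**2 = (67 + 23/2)**2 = (157/2)**2 = 24649/4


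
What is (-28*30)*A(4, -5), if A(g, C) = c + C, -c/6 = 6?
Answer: 34440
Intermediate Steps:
c = -36 (c = -6*6 = -36)
A(g, C) = -36 + C
(-28*30)*A(4, -5) = (-28*30)*(-36 - 5) = -840*(-41) = 34440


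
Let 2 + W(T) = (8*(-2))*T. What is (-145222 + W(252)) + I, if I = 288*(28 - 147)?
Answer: -183528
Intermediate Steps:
W(T) = -2 - 16*T (W(T) = -2 + (8*(-2))*T = -2 - 16*T)
I = -34272 (I = 288*(-119) = -34272)
(-145222 + W(252)) + I = (-145222 + (-2 - 16*252)) - 34272 = (-145222 + (-2 - 4032)) - 34272 = (-145222 - 4034) - 34272 = -149256 - 34272 = -183528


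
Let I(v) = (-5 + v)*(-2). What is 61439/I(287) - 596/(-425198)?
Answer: -13061701889/119905836 ≈ -108.93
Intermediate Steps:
I(v) = 10 - 2*v
61439/I(287) - 596/(-425198) = 61439/(10 - 2*287) - 596/(-425198) = 61439/(10 - 574) - 596*(-1/425198) = 61439/(-564) + 298/212599 = 61439*(-1/564) + 298/212599 = -61439/564 + 298/212599 = -13061701889/119905836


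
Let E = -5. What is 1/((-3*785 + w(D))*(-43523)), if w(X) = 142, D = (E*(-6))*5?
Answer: 1/96316399 ≈ 1.0382e-8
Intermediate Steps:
D = 150 (D = -5*(-6)*5 = 30*5 = 150)
1/((-3*785 + w(D))*(-43523)) = 1/((-3*785 + 142)*(-43523)) = -1/43523/(-2355 + 142) = -1/43523/(-2213) = -1/2213*(-1/43523) = 1/96316399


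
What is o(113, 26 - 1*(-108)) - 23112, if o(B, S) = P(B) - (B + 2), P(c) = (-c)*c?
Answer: -35996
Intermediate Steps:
P(c) = -c**2
o(B, S) = -2 - B - B**2 (o(B, S) = -B**2 - (B + 2) = -B**2 - (2 + B) = -B**2 + (-2 - B) = -2 - B - B**2)
o(113, 26 - 1*(-108)) - 23112 = (-2 - 1*113 - 1*113**2) - 23112 = (-2 - 113 - 1*12769) - 23112 = (-2 - 113 - 12769) - 23112 = -12884 - 23112 = -35996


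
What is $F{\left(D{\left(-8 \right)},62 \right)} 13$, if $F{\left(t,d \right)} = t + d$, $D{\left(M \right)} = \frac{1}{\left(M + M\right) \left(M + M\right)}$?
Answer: $\frac{206349}{256} \approx 806.05$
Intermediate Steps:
$D{\left(M \right)} = \frac{1}{4 M^{2}}$ ($D{\left(M \right)} = \frac{1}{2 M 2 M} = \frac{1}{4 M^{2}}$)
$F{\left(t,d \right)} = d + t$
$F{\left(D{\left(-8 \right)},62 \right)} 13 = \left(62 + \frac{1}{4 \cdot 64}\right) 13 = \left(62 + \frac{1}{4} \cdot \frac{1}{64}\right) 13 = \left(62 + \frac{1}{256}\right) 13 = \frac{15873}{256} \cdot 13 = \frac{206349}{256}$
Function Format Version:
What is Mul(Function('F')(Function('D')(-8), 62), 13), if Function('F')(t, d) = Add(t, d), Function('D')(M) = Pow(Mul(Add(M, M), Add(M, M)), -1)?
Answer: Rational(206349, 256) ≈ 806.05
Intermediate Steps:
Function('D')(M) = Mul(Rational(1, 4), Pow(M, -2)) (Function('D')(M) = Pow(Mul(Mul(2, M), Mul(2, M)), -1) = Pow(Mul(4, Pow(M, 2)), -1) = Mul(Rational(1, 4), Pow(M, -2)))
Function('F')(t, d) = Add(d, t)
Mul(Function('F')(Function('D')(-8), 62), 13) = Mul(Add(62, Mul(Rational(1, 4), Pow(-8, -2))), 13) = Mul(Add(62, Mul(Rational(1, 4), Rational(1, 64))), 13) = Mul(Add(62, Rational(1, 256)), 13) = Mul(Rational(15873, 256), 13) = Rational(206349, 256)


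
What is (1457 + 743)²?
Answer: 4840000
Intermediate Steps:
(1457 + 743)² = 2200² = 4840000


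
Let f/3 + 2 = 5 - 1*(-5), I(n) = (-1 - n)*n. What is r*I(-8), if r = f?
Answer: -1344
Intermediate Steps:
I(n) = n*(-1 - n)
f = 24 (f = -6 + 3*(5 - 1*(-5)) = -6 + 3*(5 + 5) = -6 + 3*10 = -6 + 30 = 24)
r = 24
r*I(-8) = 24*(-1*(-8)*(1 - 8)) = 24*(-1*(-8)*(-7)) = 24*(-56) = -1344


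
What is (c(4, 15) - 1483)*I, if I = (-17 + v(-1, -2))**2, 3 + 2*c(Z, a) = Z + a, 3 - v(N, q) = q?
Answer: -212400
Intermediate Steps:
v(N, q) = 3 - q
c(Z, a) = -3/2 + Z/2 + a/2 (c(Z, a) = -3/2 + (Z + a)/2 = -3/2 + (Z/2 + a/2) = -3/2 + Z/2 + a/2)
I = 144 (I = (-17 + (3 - 1*(-2)))**2 = (-17 + (3 + 2))**2 = (-17 + 5)**2 = (-12)**2 = 144)
(c(4, 15) - 1483)*I = ((-3/2 + (1/2)*4 + (1/2)*15) - 1483)*144 = ((-3/2 + 2 + 15/2) - 1483)*144 = (8 - 1483)*144 = -1475*144 = -212400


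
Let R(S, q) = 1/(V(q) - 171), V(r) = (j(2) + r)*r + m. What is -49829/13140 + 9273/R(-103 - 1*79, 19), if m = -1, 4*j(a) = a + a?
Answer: 25344171931/13140 ≈ 1.9288e+6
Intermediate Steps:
j(a) = a/2 (j(a) = (a + a)/4 = (2*a)/4 = a/2)
V(r) = -1 + r*(1 + r) (V(r) = ((½)*2 + r)*r - 1 = (1 + r)*r - 1 = r*(1 + r) - 1 = -1 + r*(1 + r))
R(S, q) = 1/(-172 + q + q²) (R(S, q) = 1/((-1 + q + q²) - 171) = 1/(-172 + q + q²))
-49829/13140 + 9273/R(-103 - 1*79, 19) = -49829/13140 + 9273/(1/(-172 + 19 + 19²)) = -49829*1/13140 + 9273/(1/(-172 + 19 + 361)) = -49829/13140 + 9273/(1/208) = -49829/13140 + 9273*208 = -49829/13140 + 1928784 = 25344171931/13140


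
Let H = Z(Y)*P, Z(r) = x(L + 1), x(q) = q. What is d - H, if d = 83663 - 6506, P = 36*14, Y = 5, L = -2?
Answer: 77661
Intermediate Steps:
Z(r) = -1 (Z(r) = -2 + 1 = -1)
P = 504
d = 77157
H = -504 (H = -1*504 = -504)
d - H = 77157 - 1*(-504) = 77157 + 504 = 77661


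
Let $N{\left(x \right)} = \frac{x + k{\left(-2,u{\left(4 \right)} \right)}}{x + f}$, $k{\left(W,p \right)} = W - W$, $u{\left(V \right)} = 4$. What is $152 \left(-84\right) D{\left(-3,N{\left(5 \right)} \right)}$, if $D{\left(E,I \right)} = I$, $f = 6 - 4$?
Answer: $-9120$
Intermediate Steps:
$f = 2$
$k{\left(W,p \right)} = 0$
$N{\left(x \right)} = \frac{x}{2 + x}$ ($N{\left(x \right)} = \frac{x + 0}{x + 2} = \frac{x}{2 + x}$)
$152 \left(-84\right) D{\left(-3,N{\left(5 \right)} \right)} = 152 \left(-84\right) \frac{5}{2 + 5} = - 12768 \cdot \frac{5}{7} = - 12768 \cdot 5 \cdot \frac{1}{7} = \left(-12768\right) \frac{5}{7} = -9120$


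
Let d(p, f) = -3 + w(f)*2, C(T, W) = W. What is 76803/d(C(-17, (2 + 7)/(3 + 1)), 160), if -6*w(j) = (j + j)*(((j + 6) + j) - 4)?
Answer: -230409/103049 ≈ -2.2359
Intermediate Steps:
w(j) = -j*(2 + 2*j)/3 (w(j) = -(j + j)*(((j + 6) + j) - 4)/6 = -2*j*(((6 + j) + j) - 4)/6 = -2*j*((6 + 2*j) - 4)/6 = -2*j*(2 + 2*j)/6 = -j*(2 + 2*j)/3)
d(p, f) = -3 - 4*f*(1 + f)/3 (d(p, f) = -3 - 2*f*(1 + f)/3*2 = -3 - 4*f*(1 + f)/3)
76803/d(C(-17, (2 + 7)/(3 + 1)), 160) = 76803/(-3 - 4/3*160*(1 + 160)) = 76803/(-3 - 4/3*160*161) = 76803/(-3 - 103040/3) = 76803/(-103049/3) = 76803*(-3/103049) = -230409/103049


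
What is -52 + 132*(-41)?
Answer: -5464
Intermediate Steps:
-52 + 132*(-41) = -52 - 5412 = -5464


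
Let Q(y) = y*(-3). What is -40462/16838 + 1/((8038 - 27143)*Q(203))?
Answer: -235386563876/97954601955 ≈ -2.4030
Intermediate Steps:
Q(y) = -3*y
-40462/16838 + 1/((8038 - 27143)*Q(203)) = -40462/16838 + 1/((8038 - 27143)*((-3*203))) = -40462*1/16838 + 1/(-19105*(-609)) = -20231/8419 - 1/19105*(-1/609) = -20231/8419 + 1/11634945 = -235386563876/97954601955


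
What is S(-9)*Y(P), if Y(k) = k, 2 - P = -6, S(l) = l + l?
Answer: -144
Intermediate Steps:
S(l) = 2*l
P = 8 (P = 2 - 1*(-6) = 2 + 6 = 8)
S(-9)*Y(P) = (2*(-9))*8 = -18*8 = -144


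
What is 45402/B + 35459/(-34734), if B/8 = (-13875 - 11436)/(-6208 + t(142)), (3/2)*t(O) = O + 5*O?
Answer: 370294203397/293050758 ≈ 1263.6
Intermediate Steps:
t(O) = 4*O (t(O) = 2*(O + 5*O)/3 = 2*(6*O)/3 = 4*O)
B = 8437/235 (B = 8*((-13875 - 11436)/(-6208 + 4*142)) = 8*(-25311/(-6208 + 568)) = 8*(-25311/(-5640)) = 8*(-25311*(-1/5640)) = 8*(8437/1880) = 8437/235 ≈ 35.902)
45402/B + 35459/(-34734) = 45402/(8437/235) + 35459/(-34734) = 45402*(235/8437) + 35459*(-1/34734) = 10669470/8437 - 35459/34734 = 370294203397/293050758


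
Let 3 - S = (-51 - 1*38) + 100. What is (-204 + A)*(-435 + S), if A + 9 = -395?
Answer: 269344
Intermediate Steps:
A = -404 (A = -9 - 395 = -404)
S = -8 (S = 3 - ((-51 - 1*38) + 100) = 3 - ((-51 - 38) + 100) = 3 - (-89 + 100) = 3 - 1*11 = 3 - 11 = -8)
(-204 + A)*(-435 + S) = (-204 - 404)*(-435 - 8) = -608*(-443) = 269344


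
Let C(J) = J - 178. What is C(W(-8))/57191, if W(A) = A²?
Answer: -114/57191 ≈ -0.0019933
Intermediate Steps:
C(J) = -178 + J
C(W(-8))/57191 = (-178 + (-8)²)/57191 = (-178 + 64)*(1/57191) = -114*1/57191 = -114/57191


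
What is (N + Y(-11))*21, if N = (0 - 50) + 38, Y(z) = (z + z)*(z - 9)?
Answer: 8988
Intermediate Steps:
Y(z) = 2*z*(-9 + z) (Y(z) = (2*z)*(-9 + z) = 2*z*(-9 + z))
N = -12 (N = -50 + 38 = -12)
(N + Y(-11))*21 = (-12 + 2*(-11)*(-9 - 11))*21 = (-12 + 2*(-11)*(-20))*21 = (-12 + 440)*21 = 428*21 = 8988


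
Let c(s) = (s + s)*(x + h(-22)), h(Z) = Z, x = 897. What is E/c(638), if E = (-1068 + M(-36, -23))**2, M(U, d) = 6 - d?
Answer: 1079521/1116500 ≈ 0.96688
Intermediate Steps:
c(s) = 1750*s (c(s) = (s + s)*(897 - 22) = (2*s)*875 = 1750*s)
E = 1079521 (E = (-1068 + (6 - 1*(-23)))**2 = (-1068 + (6 + 23))**2 = (-1068 + 29)**2 = (-1039)**2 = 1079521)
E/c(638) = 1079521/((1750*638)) = 1079521/1116500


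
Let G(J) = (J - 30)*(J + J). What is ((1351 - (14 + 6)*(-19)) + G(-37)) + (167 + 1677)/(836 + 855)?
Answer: 11312943/1691 ≈ 6690.1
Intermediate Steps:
G(J) = 2*J*(-30 + J) (G(J) = (-30 + J)*(2*J) = 2*J*(-30 + J))
((1351 - (14 + 6)*(-19)) + G(-37)) + (167 + 1677)/(836 + 855) = ((1351 - (14 + 6)*(-19)) + 2*(-37)*(-30 - 37)) + (167 + 1677)/(836 + 855) = ((1351 - 20*(-19)) + 2*(-37)*(-67)) + 1844/1691 = ((1351 - 1*(-380)) + 4958) + 1844*(1/1691) = ((1351 + 380) + 4958) + 1844/1691 = (1731 + 4958) + 1844/1691 = 6689 + 1844/1691 = 11312943/1691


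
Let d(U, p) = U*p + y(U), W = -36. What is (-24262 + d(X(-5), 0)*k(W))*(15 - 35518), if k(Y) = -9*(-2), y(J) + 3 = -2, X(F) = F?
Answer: 864569056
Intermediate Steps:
y(J) = -5 (y(J) = -3 - 2 = -5)
k(Y) = 18
d(U, p) = -5 + U*p (d(U, p) = U*p - 5 = -5 + U*p)
(-24262 + d(X(-5), 0)*k(W))*(15 - 35518) = (-24262 + (-5 - 5*0)*18)*(15 - 35518) = (-24262 + (-5 + 0)*18)*(-35503) = (-24262 - 5*18)*(-35503) = (-24262 - 90)*(-35503) = -24352*(-35503) = 864569056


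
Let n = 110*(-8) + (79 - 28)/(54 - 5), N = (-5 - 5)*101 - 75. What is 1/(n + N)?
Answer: -49/96234 ≈ -0.00050918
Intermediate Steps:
N = -1085 (N = -10*101 - 75 = -1010 - 75 = -1085)
n = -43069/49 (n = -880 + 51/49 = -43069/49 ≈ -878.96)
1/(n + N) = 1/(-43069/49 - 1085) = 1/(-96234/49) = -49/96234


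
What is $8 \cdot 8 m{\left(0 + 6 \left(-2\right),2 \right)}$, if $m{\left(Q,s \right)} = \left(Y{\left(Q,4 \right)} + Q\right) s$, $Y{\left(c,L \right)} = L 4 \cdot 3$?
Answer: $4608$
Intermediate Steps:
$Y{\left(c,L \right)} = 12 L$ ($Y{\left(c,L \right)} = 4 L 3 = 12 L$)
$m{\left(Q,s \right)} = s \left(48 + Q\right)$ ($m{\left(Q,s \right)} = \left(12 \cdot 4 + Q\right) s = \left(48 + Q\right) s = s \left(48 + Q\right)$)
$8 \cdot 8 m{\left(0 + 6 \left(-2\right),2 \right)} = 8 \cdot 8 \cdot 2 \left(48 + \left(0 + 6 \left(-2\right)\right)\right) = 64 \cdot 2 \left(48 + \left(0 - 12\right)\right) = 64 \cdot 2 \left(48 - 12\right) = 64 \cdot 2 \cdot 36 = 64 \cdot 72 = 4608$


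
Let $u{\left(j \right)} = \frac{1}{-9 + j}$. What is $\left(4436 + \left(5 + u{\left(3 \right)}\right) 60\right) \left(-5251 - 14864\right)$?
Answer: $-95063490$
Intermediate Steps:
$\left(4436 + \left(5 + u{\left(3 \right)}\right) 60\right) \left(-5251 - 14864\right) = \left(4436 + \left(5 + \frac{1}{-9 + 3}\right) 60\right) \left(-5251 - 14864\right) = \left(4436 + \left(5 + \frac{1}{-6}\right) 60\right) \left(-20115\right) = \left(4436 + \left(5 - \frac{1}{6}\right) 60\right) \left(-20115\right) = \left(4436 + \frac{29}{6} \cdot 60\right) \left(-20115\right) = \left(4436 + 290\right) \left(-20115\right) = 4726 \left(-20115\right) = -95063490$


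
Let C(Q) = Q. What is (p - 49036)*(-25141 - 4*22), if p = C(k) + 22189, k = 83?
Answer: 675228956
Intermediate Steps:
p = 22272 (p = 83 + 22189 = 22272)
(p - 49036)*(-25141 - 4*22) = (22272 - 49036)*(-25141 - 4*22) = -26764*(-25141 - 88) = -26764*(-25229) = 675228956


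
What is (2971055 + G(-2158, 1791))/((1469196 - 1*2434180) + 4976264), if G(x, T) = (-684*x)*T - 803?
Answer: 661653801/1002820 ≈ 659.79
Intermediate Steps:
G(x, T) = -803 - 684*T*x (G(x, T) = -684*T*x - 803 = -803 - 684*T*x)
(2971055 + G(-2158, 1791))/((1469196 - 1*2434180) + 4976264) = (2971055 + (-803 - 684*1791*(-2158)))/((1469196 - 1*2434180) + 4976264) = (2971055 + (-803 + 2643644952))/((1469196 - 2434180) + 4976264) = (2971055 + 2643644149)/(-964984 + 4976264) = 2646615204/4011280 = 2646615204*(1/4011280) = 661653801/1002820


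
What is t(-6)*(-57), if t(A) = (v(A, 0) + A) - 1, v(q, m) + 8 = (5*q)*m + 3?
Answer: 684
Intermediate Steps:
v(q, m) = -5 + 5*m*q (v(q, m) = -8 + ((5*q)*m + 3) = -8 + (5*m*q + 3) = -8 + (3 + 5*m*q) = -5 + 5*m*q)
t(A) = -6 + A (t(A) = ((-5 + 5*0*A) + A) - 1 = ((-5 + 0) + A) - 1 = (-5 + A) - 1 = -6 + A)
t(-6)*(-57) = (-6 - 6)*(-57) = -12*(-57) = 684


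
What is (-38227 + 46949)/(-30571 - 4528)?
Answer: -8722/35099 ≈ -0.24850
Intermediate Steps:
(-38227 + 46949)/(-30571 - 4528) = 8722/(-35099) = 8722*(-1/35099) = -8722/35099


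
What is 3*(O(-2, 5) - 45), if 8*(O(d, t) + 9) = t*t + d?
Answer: -1227/8 ≈ -153.38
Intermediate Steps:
O(d, t) = -9 + d/8 + t²/8 (O(d, t) = -9 + (t*t + d)/8 = -9 + (t² + d)/8 = -9 + (d + t²)/8 = -9 + (d/8 + t²/8) = -9 + d/8 + t²/8)
3*(O(-2, 5) - 45) = 3*((-9 + (⅛)*(-2) + (⅛)*5²) - 45) = 3*((-9 - ¼ + (⅛)*25) - 45) = 3*((-9 - ¼ + 25/8) - 45) = 3*(-49/8 - 45) = 3*(-409/8) = -1227/8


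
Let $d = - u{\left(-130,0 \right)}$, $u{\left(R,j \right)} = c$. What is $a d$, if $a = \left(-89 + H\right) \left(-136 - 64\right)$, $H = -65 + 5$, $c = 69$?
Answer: $-2056200$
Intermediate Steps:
$u{\left(R,j \right)} = 69$
$H = -60$
$a = 29800$ ($a = \left(-89 - 60\right) \left(-136 - 64\right) = \left(-149\right) \left(-200\right) = 29800$)
$d = -69$ ($d = \left(-1\right) 69 = -69$)
$a d = 29800 \left(-69\right) = -2056200$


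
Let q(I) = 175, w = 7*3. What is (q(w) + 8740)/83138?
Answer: 8915/83138 ≈ 0.10723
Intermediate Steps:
w = 21
(q(w) + 8740)/83138 = (175 + 8740)/83138 = 8915*(1/83138) = 8915/83138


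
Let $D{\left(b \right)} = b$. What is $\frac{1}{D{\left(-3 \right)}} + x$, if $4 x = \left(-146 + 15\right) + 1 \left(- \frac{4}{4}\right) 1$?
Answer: $- \frac{100}{3} \approx -33.333$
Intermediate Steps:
$x = -33$ ($x = \frac{\left(-146 + 15\right) + 1 \left(- \frac{4}{4}\right) 1}{4} = \frac{-131 + 1 \left(\left(-4\right) \frac{1}{4}\right) 1}{4} = \frac{-131 + 1 \left(-1\right) 1}{4} = \frac{-131 - 1}{4} = \frac{1}{4} \left(-132\right) = -33$)
$\frac{1}{D{\left(-3 \right)}} + x = \frac{1}{-3} - 33 = - \frac{1}{3} - 33 = - \frac{100}{3}$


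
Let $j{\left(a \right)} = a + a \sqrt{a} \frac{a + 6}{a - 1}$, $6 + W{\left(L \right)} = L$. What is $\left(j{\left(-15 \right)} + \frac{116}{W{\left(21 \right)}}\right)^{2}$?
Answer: $- \frac{58467839}{57600} + \frac{981 i \sqrt{15}}{8} \approx -1015.1 + 474.92 i$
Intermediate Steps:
$W{\left(L \right)} = -6 + L$
$j{\left(a \right)} = a + \frac{a^{\frac{3}{2}} \left(6 + a\right)}{-1 + a}$ ($j{\left(a \right)} = a + a^{\frac{3}{2}} \frac{6 + a}{-1 + a} = a + \frac{a^{\frac{3}{2}} \left(6 + a\right)}{-1 + a}$)
$\left(j{\left(-15 \right)} + \frac{116}{W{\left(21 \right)}}\right)^{2} = \left(\frac{\left(-15\right)^{2} + \left(-15\right)^{\frac{5}{2}} - -15 + 6 \left(-15\right)^{\frac{3}{2}}}{-1 - 15} + \frac{116}{-6 + 21}\right)^{2} = \left(\frac{225 + 225 i \sqrt{15} + 15 + 6 \left(- 15 i \sqrt{15}\right)}{-16} + \frac{116}{15}\right)^{2} = \left(- \frac{225 + 225 i \sqrt{15} + 15 - 90 i \sqrt{15}}{16} + 116 \cdot \frac{1}{15}\right)^{2} = \left(- \frac{240 + 135 i \sqrt{15}}{16} + \frac{116}{15}\right)^{2} = \left(\left(-15 - \frac{135 i \sqrt{15}}{16}\right) + \frac{116}{15}\right)^{2} = \left(- \frac{109}{15} - \frac{135 i \sqrt{15}}{16}\right)^{2}$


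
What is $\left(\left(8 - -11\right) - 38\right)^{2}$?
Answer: $361$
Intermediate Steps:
$\left(\left(8 - -11\right) - 38\right)^{2} = \left(\left(8 + 11\right) - 38\right)^{2} = \left(19 - 38\right)^{2} = \left(-19\right)^{2} = 361$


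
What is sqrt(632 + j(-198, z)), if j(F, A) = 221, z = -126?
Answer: sqrt(853) ≈ 29.206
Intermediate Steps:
sqrt(632 + j(-198, z)) = sqrt(632 + 221) = sqrt(853)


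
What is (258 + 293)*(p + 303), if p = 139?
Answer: 243542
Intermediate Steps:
(258 + 293)*(p + 303) = (258 + 293)*(139 + 303) = 551*442 = 243542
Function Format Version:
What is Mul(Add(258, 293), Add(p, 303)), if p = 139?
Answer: 243542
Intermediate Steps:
Mul(Add(258, 293), Add(p, 303)) = Mul(Add(258, 293), Add(139, 303)) = Mul(551, 442) = 243542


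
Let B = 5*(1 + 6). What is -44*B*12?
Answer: -18480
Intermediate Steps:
B = 35 (B = 5*7 = 35)
-44*B*12 = -44*35*12 = -1540*12 = -18480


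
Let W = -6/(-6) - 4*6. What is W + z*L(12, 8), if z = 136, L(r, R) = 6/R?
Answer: 79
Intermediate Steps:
W = -23 (W = -6*(-⅙) - 24 = 1 - 24 = -23)
W + z*L(12, 8) = -23 + 136*(6/8) = -23 + 136*(6*(⅛)) = -23 + 136*(¾) = -23 + 102 = 79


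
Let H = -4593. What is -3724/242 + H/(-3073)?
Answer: -5166173/371833 ≈ -13.894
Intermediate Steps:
-3724/242 + H/(-3073) = -3724/242 - 4593/(-3073) = -3724*1/242 - 4593*(-1/3073) = -1862/121 + 4593/3073 = -5166173/371833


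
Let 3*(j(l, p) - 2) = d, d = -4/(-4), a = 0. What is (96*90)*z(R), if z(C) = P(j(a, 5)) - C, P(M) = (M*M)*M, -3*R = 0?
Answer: 109760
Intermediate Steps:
d = 1 (d = -4*(-1/4) = 1)
j(l, p) = 7/3 (j(l, p) = 2 + (1/3)*1 = 2 + 1/3 = 7/3)
R = 0 (R = -1/3*0 = 0)
P(M) = M**3 (P(M) = M**2*M = M**3)
z(C) = 343/27 - C (z(C) = (7/3)**3 - C = 343/27 - C)
(96*90)*z(R) = (96*90)*(343/27 - 1*0) = 8640*(343/27 + 0) = 8640*(343/27) = 109760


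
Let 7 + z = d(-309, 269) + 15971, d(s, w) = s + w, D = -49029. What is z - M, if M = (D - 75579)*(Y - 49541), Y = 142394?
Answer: 11570242548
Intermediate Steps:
M = -11570226624 (M = (-49029 - 75579)*(142394 - 49541) = -124608*92853 = -11570226624)
z = 15924 (z = -7 + ((-309 + 269) + 15971) = -7 + (-40 + 15971) = -7 + 15931 = 15924)
z - M = 15924 - 1*(-11570226624) = 15924 + 11570226624 = 11570242548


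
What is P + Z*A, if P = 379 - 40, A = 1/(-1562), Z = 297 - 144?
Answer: 529365/1562 ≈ 338.90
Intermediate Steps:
Z = 153
A = -1/1562 ≈ -0.00064021
P = 339
P + Z*A = 339 + 153*(-1/1562) = 339 - 153/1562 = 529365/1562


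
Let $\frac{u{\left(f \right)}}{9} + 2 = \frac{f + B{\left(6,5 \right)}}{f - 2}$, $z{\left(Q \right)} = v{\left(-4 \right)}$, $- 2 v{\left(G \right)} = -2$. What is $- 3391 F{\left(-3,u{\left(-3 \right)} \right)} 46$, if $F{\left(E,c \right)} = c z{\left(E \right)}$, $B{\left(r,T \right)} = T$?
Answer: $\frac{16846488}{5} \approx 3.3693 \cdot 10^{6}$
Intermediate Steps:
$v{\left(G \right)} = 1$ ($v{\left(G \right)} = \left(- \frac{1}{2}\right) \left(-2\right) = 1$)
$z{\left(Q \right)} = 1$
$u{\left(f \right)} = -18 + \frac{9 \left(5 + f\right)}{-2 + f}$ ($u{\left(f \right)} = -18 + 9 \frac{f + 5}{f - 2} = -18 + 9 \frac{5 + f}{-2 + f} = -18 + \frac{9 \left(5 + f\right)}{-2 + f}$)
$F{\left(E,c \right)} = c$ ($F{\left(E,c \right)} = c 1 = c$)
$- 3391 F{\left(-3,u{\left(-3 \right)} \right)} 46 = - 3391 \frac{9 \left(9 - -3\right)}{-2 - 3} \cdot 46 = - 3391 \frac{9 \left(9 + 3\right)}{-5} \cdot 46 = - 3391 \cdot 9 \left(- \frac{1}{5}\right) 12 \cdot 46 = - 3391 \left(\left(- \frac{108}{5}\right) 46\right) = \left(-3391\right) \left(- \frac{4968}{5}\right) = \frac{16846488}{5}$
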